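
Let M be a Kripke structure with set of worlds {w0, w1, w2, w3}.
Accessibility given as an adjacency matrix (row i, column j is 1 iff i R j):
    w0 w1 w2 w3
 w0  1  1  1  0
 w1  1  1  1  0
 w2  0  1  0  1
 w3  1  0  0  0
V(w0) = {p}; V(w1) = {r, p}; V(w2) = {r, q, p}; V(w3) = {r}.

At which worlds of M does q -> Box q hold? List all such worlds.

Recall that Box ψ holds at a world iff ψ holds at every accessible world, and Dia ψ holds iff ψ holds at some accessible world.
Let φ = q -> Box q. Evaluate φ at each world:
  w0 (successors {w0, w1, w2}): φ is true.
  w1 (successors {w0, w1, w2}): φ is true.
  w2 (successors {w1, w3}): φ is false.
  w3 (successors {w0}): φ is true.
For instance, at w1:
  At w1: q is false, Box q is false, so q -> Box q is true.
    At w1: Box q requires q at every successor {w0, w1, w2}.
      q fails at w0, so Box q is false at w1.
Satisfying worlds: {w0, w1, w3}

w0, w1, w3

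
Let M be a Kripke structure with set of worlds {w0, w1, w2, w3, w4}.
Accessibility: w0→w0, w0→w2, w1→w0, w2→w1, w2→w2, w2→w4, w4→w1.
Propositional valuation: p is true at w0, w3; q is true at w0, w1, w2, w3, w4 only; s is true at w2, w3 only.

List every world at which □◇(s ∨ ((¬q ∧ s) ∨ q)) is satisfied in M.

Recall that □ψ holds at a world iff ψ holds at every accessible world, and ◇ψ holds iff ψ holds at some accessible world.
Let φ = □◇(s ∨ ((¬q ∧ s) ∨ q)). Evaluate φ at each world:
  w0 (successors {w0, w2}): φ is true.
  w1 (successors {w0}): φ is true.
  w2 (successors {w1, w2, w4}): φ is true.
  w3 (successors ∅): φ is true.
  w4 (successors {w1}): φ is true.
For instance, at w2:
  At w2: □◇(s ∨ ((¬q ∧ s) ∨ q)) requires ◇(s ∨ ((¬q ∧ s) ∨ q)) at every successor {w1, w2, w4}.
      At w1: ◇(s ∨ ((¬q ∧ s) ∨ q)) requires s ∨ ((¬q ∧ s) ∨ q) at some successor in {w0}.
        s ∨ ((¬q ∧ s) ∨ q) holds at w0, so ◇(s ∨ ((¬q ∧ s) ∨ q)) is true at w1.
      At w2: ◇(s ∨ ((¬q ∧ s) ∨ q)) requires s ∨ ((¬q ∧ s) ∨ q) at some successor in {w1, w2, w4}.
        s ∨ ((¬q ∧ s) ∨ q) holds at w1, so ◇(s ∨ ((¬q ∧ s) ∨ q)) is true at w2.
      At w4: ◇(s ∨ ((¬q ∧ s) ∨ q)) requires s ∨ ((¬q ∧ s) ∨ q) at some successor in {w1}.
        s ∨ ((¬q ∧ s) ∨ q) holds at w1, so ◇(s ∨ ((¬q ∧ s) ∨ q)) is true at w4.
  So □◇(s ∨ ((¬q ∧ s) ∨ q)) is true at w2.
Satisfying worlds: {w0, w1, w2, w3, w4}

w0, w1, w2, w3, w4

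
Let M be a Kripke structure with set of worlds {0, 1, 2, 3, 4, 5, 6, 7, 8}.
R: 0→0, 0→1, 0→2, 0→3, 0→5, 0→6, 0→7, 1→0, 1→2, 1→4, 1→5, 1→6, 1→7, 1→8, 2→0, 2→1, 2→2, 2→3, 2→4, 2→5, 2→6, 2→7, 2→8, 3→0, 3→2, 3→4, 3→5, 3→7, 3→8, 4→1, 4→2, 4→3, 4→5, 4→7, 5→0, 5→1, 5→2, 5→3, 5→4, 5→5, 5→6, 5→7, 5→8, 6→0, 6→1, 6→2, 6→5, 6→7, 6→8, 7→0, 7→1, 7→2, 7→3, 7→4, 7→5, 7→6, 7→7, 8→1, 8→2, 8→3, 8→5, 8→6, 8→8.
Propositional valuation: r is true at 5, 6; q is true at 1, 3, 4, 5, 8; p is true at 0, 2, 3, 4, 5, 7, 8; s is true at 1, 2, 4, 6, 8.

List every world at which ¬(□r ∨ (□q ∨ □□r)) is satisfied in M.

0, 1, 2, 3, 4, 5, 6, 7, 8

Let φ = ¬(□r ∨ (□q ∨ □□r)). Evaluate φ at each world:
  0 (successors {0, 1, 2, 3, 5, 6, 7}): φ is true.
  1 (successors {0, 2, 4, 5, 6, 7, 8}): φ is true.
  2 (successors {0, 1, 2, 3, 4, 5, 6, 7, 8}): φ is true.
  3 (successors {0, 2, 4, 5, 7, 8}): φ is true.
  4 (successors {1, 2, 3, 5, 7}): φ is true.
  5 (successors {0, 1, 2, 3, 4, 5, 6, 7, 8}): φ is true.
  6 (successors {0, 1, 2, 5, 7, 8}): φ is true.
  7 (successors {0, 1, 2, 3, 4, 5, 6, 7}): φ is true.
  8 (successors {1, 2, 3, 5, 6, 8}): φ is true.
For instance, at 0:
  At 0: □r ∨ (□q ∨ □□r) is false, so ¬(□r ∨ (□q ∨ □□r)) is true.
    At 0: □r is false, □q ∨ □□r is false, so □r ∨ (□q ∨ □□r) is false.
      At 0: □r requires r at every successor {0, 1, 2, 3, 5, 6, 7}.
        r fails at 0, so □r is false at 0.
      At 0: □q is false, □□r is false, so □q ∨ □□r is false.
Satisfying worlds: {0, 1, 2, 3, 4, 5, 6, 7, 8}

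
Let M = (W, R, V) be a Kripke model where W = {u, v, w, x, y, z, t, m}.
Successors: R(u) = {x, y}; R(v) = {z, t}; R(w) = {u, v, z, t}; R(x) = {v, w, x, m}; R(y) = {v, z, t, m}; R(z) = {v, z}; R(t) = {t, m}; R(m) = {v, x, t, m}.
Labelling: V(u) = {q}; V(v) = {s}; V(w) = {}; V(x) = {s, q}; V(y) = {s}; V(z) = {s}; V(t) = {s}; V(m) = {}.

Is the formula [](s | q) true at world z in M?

At z: [](s | q) requires s | q at every successor {v, z}.
  At v: s | q is true.
  At z: s | q is true.
So [](s | q) is true at z.

Yes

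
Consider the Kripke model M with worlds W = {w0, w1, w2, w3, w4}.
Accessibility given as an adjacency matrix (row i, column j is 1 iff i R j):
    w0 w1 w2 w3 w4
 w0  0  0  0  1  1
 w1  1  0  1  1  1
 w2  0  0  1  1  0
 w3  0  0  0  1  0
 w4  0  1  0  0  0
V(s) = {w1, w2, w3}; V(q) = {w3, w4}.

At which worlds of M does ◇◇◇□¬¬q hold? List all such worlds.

w0, w1, w2, w3, w4

Recall that □ψ holds at a world iff ψ holds at every accessible world, and ◇ψ holds iff ψ holds at some accessible world.
Let φ = ◇◇◇□¬¬q. Evaluate φ at each world:
  w0 (successors {w3, w4}): φ is true.
  w1 (successors {w0, w2, w3, w4}): φ is true.
  w2 (successors {w2, w3}): φ is true.
  w3 (successors {w3}): φ is true.
  w4 (successors {w1}): φ is true.
For instance, at w3:
  At w3: ◇◇◇□¬¬q requires ◇◇□¬¬q at some successor in {w3}.
    ◇◇□¬¬q holds at w3, so ◇◇◇□¬¬q is true at w3.
      At w3: ◇◇□¬¬q requires ◇□¬¬q at some successor in {w3}.
        ◇□¬¬q holds at w3, so ◇◇□¬¬q is true at w3.
Satisfying worlds: {w0, w1, w2, w3, w4}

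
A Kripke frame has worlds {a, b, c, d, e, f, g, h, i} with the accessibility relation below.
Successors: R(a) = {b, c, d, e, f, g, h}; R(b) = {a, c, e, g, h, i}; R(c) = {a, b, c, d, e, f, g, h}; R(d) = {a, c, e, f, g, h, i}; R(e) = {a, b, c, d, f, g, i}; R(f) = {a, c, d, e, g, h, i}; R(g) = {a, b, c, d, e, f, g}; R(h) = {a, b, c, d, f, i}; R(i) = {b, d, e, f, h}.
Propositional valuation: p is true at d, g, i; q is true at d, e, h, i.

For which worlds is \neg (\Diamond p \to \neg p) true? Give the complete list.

Recall that \Diamond ψ holds at a world iff ψ holds at some accessible world.
Let φ = \neg (\Diamond p \to \neg p). Evaluate φ at each world:
  a (successors {b, c, d, e, f, g, h}): φ is false.
  b (successors {a, c, e, g, h, i}): φ is false.
  c (successors {a, b, c, d, e, f, g, h}): φ is false.
  d (successors {a, c, e, f, g, h, i}): φ is true.
  e (successors {a, b, c, d, f, g, i}): φ is false.
  f (successors {a, c, d, e, g, h, i}): φ is false.
  g (successors {a, b, c, d, e, f, g}): φ is true.
  h (successors {a, b, c, d, f, i}): φ is false.
  i (successors {b, d, e, f, h}): φ is true.
For instance, at h:
  At h: \Diamond p \to \neg p is true, so \neg (\Diamond p \to \neg p) is false.
    At h: \Diamond p is true, \neg p is true, so \Diamond p \to \neg p is true.
      At h: \Diamond p requires p at some successor in {a, b, c, d, f, i}.
        p holds at d, so \Diamond p is true at h.
Satisfying worlds: {d, g, i}

d, g, i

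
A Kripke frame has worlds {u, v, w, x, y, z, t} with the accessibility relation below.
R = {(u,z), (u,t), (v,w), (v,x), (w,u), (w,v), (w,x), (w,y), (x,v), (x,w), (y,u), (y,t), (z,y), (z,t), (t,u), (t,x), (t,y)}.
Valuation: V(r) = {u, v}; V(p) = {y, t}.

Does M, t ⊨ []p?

Recall that []ψ holds at a world iff ψ holds at every accessible world, and <>ψ holds iff ψ holds at some accessible world.
At t: []p requires p at every successor {u, x, y}.
  p fails at u, so []p is false at t.

No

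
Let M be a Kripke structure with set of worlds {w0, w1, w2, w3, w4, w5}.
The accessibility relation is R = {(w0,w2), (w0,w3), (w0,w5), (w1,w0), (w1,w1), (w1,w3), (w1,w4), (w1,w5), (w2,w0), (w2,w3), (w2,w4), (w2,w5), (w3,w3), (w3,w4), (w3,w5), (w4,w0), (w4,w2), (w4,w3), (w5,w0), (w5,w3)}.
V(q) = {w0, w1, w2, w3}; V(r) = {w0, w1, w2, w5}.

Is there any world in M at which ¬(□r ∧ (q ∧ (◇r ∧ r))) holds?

Let φ = ¬(□r ∧ (q ∧ (◇r ∧ r))). Evaluate φ at each world:
  w0 (successors {w2, w3, w5}): φ is true.
  w1 (successors {w0, w1, w3, w4, w5}): φ is true.
  w2 (successors {w0, w3, w4, w5}): φ is true.
  w3 (successors {w3, w4, w5}): φ is true.
  w4 (successors {w0, w2, w3}): φ is true.
  w5 (successors {w0, w3}): φ is true.
Detail at w0 (witness):
  At w0: □r ∧ (q ∧ (◇r ∧ r)) is false, so ¬(□r ∧ (q ∧ (◇r ∧ r))) is true.
    At w0: □r is false, q ∧ (◇r ∧ r) is true, so □r ∧ (q ∧ (◇r ∧ r)) is false.
      At w0: □r requires r at every successor {w2, w3, w5}.
        r fails at w3, so □r is false at w0.
      At w0: q is true, ◇r ∧ r is true, so q ∧ (◇r ∧ r) is true.

Yes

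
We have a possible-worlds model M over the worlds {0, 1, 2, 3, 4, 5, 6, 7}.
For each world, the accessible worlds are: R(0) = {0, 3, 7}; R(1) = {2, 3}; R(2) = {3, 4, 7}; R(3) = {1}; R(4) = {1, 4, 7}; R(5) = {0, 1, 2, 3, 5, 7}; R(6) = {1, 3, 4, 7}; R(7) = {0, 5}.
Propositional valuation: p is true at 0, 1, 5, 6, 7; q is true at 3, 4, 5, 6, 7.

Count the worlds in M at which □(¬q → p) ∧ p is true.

Let φ = □(¬q → p) ∧ p. Evaluate φ at each world:
  0 (successors {0, 3, 7}): φ is true.
  1 (successors {2, 3}): φ is false.
  2 (successors {3, 4, 7}): φ is false.
  3 (successors {1}): φ is false.
  4 (successors {1, 4, 7}): φ is false.
  5 (successors {0, 1, 2, 3, 5, 7}): φ is false.
  6 (successors {1, 3, 4, 7}): φ is true.
  7 (successors {0, 5}): φ is true.
For instance, at 2:
  At 2: □(¬q → p) is true, p is false, so □(¬q → p) ∧ p is false.
    At 2: □(¬q → p) requires ¬q → p at every successor {3, 4, 7}.
      At 3: ¬q → p is true.
      At 4: ¬q → p is true.
      At 7: ¬q → p is true.
    So □(¬q → p) is true at 2.
Satisfying worlds: {0, 6, 7}

3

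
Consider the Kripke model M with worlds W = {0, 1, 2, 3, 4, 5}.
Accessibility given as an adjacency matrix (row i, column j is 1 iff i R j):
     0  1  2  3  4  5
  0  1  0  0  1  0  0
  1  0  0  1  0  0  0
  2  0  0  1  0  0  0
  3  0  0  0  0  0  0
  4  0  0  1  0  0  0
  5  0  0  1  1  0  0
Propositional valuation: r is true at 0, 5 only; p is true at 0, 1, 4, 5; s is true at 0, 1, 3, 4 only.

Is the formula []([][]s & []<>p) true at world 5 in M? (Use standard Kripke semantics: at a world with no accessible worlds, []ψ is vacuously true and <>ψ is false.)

Recall that []ψ holds at a world iff ψ holds at every accessible world, and <>ψ holds iff ψ holds at some accessible world.
At 5: []([][]s & []<>p) requires [][]s & []<>p at every successor {2, 3}.
  [][]s & []<>p fails at 2, so []([][]s & []<>p) is false at 5.
    At 2: [][]s is false, []<>p is false, so [][]s & []<>p is false.
      At 2: [][]s requires []s at every successor {2}.
        []s fails at 2, so [][]s is false at 2.
      At 2: []<>p requires <>p at every successor {2}.
        <>p fails at 2, so []<>p is false at 2.

No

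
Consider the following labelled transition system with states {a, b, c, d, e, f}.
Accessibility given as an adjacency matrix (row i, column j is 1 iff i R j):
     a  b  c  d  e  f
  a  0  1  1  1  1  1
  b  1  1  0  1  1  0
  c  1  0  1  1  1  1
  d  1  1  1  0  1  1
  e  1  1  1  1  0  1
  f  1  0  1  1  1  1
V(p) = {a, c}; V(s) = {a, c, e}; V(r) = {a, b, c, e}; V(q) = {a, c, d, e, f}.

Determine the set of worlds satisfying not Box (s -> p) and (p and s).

Recall that Box ψ holds at a world iff ψ holds at every accessible world, and Dia ψ holds iff ψ holds at some accessible world.
Let φ = not Box (s -> p) and (p and s). Evaluate φ at each world:
  a (successors {b, c, d, e, f}): φ is true.
  b (successors {a, b, d, e}): φ is false.
  c (successors {a, c, d, e, f}): φ is true.
  d (successors {a, b, c, e, f}): φ is false.
  e (successors {a, b, c, d, f}): φ is false.
  f (successors {a, c, d, e, f}): φ is false.
For instance, at b:
  At b: not Box (s -> p) is true, p and s is false, so not Box (s -> p) and (p and s) is false.
    At b: Box (s -> p) is false, so not Box (s -> p) is true.
      At b: Box (s -> p) requires s -> p at every successor {a, b, d, e}.
        s -> p fails at e, so Box (s -> p) is false at b.
Satisfying worlds: {a, c}

a, c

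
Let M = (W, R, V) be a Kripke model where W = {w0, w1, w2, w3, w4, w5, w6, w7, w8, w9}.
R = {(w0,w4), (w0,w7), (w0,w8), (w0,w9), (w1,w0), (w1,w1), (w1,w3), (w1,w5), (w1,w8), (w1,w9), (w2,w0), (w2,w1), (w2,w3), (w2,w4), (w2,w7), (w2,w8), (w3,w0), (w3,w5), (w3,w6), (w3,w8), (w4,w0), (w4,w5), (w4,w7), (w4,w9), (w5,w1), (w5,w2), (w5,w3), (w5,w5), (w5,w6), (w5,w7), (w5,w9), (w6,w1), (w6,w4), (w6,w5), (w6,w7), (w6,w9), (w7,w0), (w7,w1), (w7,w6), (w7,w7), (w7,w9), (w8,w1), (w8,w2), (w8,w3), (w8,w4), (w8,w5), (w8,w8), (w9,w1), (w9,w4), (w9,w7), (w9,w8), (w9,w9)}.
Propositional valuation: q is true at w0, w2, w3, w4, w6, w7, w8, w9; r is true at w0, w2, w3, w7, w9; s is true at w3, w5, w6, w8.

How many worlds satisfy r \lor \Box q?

Let φ = r \lor \Box q. Evaluate φ at each world:
  w0 (successors {w4, w7, w8, w9}): φ is true.
  w1 (successors {w0, w1, w3, w5, w8, w9}): φ is false.
  w2 (successors {w0, w1, w3, w4, w7, w8}): φ is true.
  w3 (successors {w0, w5, w6, w8}): φ is true.
  w4 (successors {w0, w5, w7, w9}): φ is false.
  w5 (successors {w1, w2, w3, w5, w6, w7, w9}): φ is false.
  w6 (successors {w1, w4, w5, w7, w9}): φ is false.
  w7 (successors {w0, w1, w6, w7, w9}): φ is true.
  w8 (successors {w1, w2, w3, w4, w5, w8}): φ is false.
  w9 (successors {w1, w4, w7, w8, w9}): φ is true.
For instance, at w7:
  At w7: r is true, \Box q is false, so r \lor \Box q is true.
    At w7: \Box q requires q at every successor {w0, w1, w6, w7, w9}.
      q fails at w1, so \Box q is false at w7.
Satisfying worlds: {w0, w2, w3, w7, w9}

5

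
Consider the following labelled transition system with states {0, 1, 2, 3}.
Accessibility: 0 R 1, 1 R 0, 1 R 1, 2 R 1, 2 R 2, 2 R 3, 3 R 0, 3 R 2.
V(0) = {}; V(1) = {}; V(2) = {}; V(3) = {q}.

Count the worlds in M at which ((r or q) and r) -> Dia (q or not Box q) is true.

4

Recall that Box ψ holds at a world iff ψ holds at every accessible world, and Dia ψ holds iff ψ holds at some accessible world.
Let φ = ((r or q) and r) -> Dia (q or not Box q). Evaluate φ at each world:
  0 (successors {1}): φ is true.
  1 (successors {0, 1}): φ is true.
  2 (successors {1, 2, 3}): φ is true.
  3 (successors {0, 2}): φ is true.
For instance, at 0:
  At 0: (r or q) and r is false, Dia (q or not Box q) is true, so ((r or q) and r) -> Dia (q or not Box q) is true.
    At 0: Dia (q or not Box q) requires q or not Box q at some successor in {1}.
      q or not Box q holds at 1, so Dia (q or not Box q) is true at 0.
Satisfying worlds: {0, 1, 2, 3}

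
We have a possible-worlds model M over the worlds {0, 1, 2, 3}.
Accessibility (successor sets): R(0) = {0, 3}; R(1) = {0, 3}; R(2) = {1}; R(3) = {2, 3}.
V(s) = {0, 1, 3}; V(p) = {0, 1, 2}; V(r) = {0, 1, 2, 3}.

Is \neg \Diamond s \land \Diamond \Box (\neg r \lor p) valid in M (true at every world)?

Let φ = \neg \Diamond s \land \Diamond \Box (\neg r \lor p). Evaluate φ at each world:
  0 (successors {0, 3}): φ is false.
  1 (successors {0, 3}): φ is false.
  2 (successors {1}): φ is false.
  3 (successors {2, 3}): φ is false.
Detail at 0 (counterexample):
  At 0: \neg \Diamond s is false, \Diamond \Box (\neg r \lor p) is false, so \neg \Diamond s \land \Diamond \Box (\neg r \lor p) is false.
    At 0: \Diamond s is true, so \neg \Diamond s is false.
      At 0: \Diamond s requires s at some successor in {0, 3}.
        s holds at 0, so \Diamond s is true at 0.
    At 0: \Diamond \Box (\neg r \lor p) requires \Box (\neg r \lor p) at some successor in {0, 3}.
      At 0: \Box (\neg r \lor p) is false.
      At 3: \Box (\neg r \lor p) is false.
    So \Diamond \Box (\neg r \lor p) is false at 0.

No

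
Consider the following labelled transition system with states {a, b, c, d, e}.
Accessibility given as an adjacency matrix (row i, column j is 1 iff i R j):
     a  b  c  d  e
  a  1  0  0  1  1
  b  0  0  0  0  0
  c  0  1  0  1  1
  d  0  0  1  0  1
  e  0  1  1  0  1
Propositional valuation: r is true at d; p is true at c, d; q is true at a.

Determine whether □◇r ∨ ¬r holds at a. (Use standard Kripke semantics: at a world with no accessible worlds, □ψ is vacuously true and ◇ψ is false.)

Yes

At a: □◇r is false, ¬r is true, so □◇r ∨ ¬r is true.
  At a: □◇r requires ◇r at every successor {a, d, e}.
    ◇r fails at d, so □◇r is false at a.
      At d: ◇r requires r at some successor in {c, e}.
        At c: r is false.
        At e: r is false.
      So ◇r is false at d.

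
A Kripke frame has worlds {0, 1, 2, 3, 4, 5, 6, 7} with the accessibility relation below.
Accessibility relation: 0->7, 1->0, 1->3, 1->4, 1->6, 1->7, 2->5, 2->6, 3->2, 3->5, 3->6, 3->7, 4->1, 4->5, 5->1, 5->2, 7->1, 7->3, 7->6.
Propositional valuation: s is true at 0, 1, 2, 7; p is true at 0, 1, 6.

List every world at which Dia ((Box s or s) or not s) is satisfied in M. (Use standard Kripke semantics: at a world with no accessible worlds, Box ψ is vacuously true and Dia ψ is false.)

0, 1, 2, 3, 4, 5, 7

Let φ = Dia ((Box s or s) or not s). Evaluate φ at each world:
  0 (successors {7}): φ is true.
  1 (successors {0, 3, 4, 6, 7}): φ is true.
  2 (successors {5, 6}): φ is true.
  3 (successors {2, 5, 6, 7}): φ is true.
  4 (successors {1, 5}): φ is true.
  5 (successors {1, 2}): φ is true.
  6 (successors ∅): φ is false.
  7 (successors {1, 3, 6}): φ is true.
For instance, at 1:
  At 1: Dia ((Box s or s) or not s) requires (Box s or s) or not s at some successor in {0, 3, 4, 6, 7}.
    (Box s or s) or not s holds at 0, so Dia ((Box s or s) or not s) is true at 1.
      At 0: Box s or s is true, not s is false, so (Box s or s) or not s is true.
Satisfying worlds: {0, 1, 2, 3, 4, 5, 7}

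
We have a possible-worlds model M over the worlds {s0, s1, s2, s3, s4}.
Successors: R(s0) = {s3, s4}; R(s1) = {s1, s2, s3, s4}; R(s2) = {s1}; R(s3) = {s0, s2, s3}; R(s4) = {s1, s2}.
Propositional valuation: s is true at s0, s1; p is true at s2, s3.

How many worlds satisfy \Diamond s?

4

Let φ = \Diamond s. Evaluate φ at each world:
  s0 (successors {s3, s4}): φ is false.
  s1 (successors {s1, s2, s3, s4}): φ is true.
  s2 (successors {s1}): φ is true.
  s3 (successors {s0, s2, s3}): φ is true.
  s4 (successors {s1, s2}): φ is true.
For instance, at s2:
  At s2: \Diamond s requires s at some successor in {s1}.
    s holds at s1, so \Diamond s is true at s2.
Satisfying worlds: {s1, s2, s3, s4}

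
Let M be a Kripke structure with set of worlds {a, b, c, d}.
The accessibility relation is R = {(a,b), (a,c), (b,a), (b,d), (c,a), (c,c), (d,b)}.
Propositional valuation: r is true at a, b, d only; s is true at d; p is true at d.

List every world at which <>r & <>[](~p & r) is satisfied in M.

Let φ = <>r & <>[](~p & r). Evaluate φ at each world:
  a (successors {b, c}): φ is false.
  b (successors {a, d}): φ is true.
  c (successors {a, c}): φ is false.
  d (successors {b}): φ is false.
For instance, at c:
  At c: <>r is true, <>[](~p & r) is false, so <>r & <>[](~p & r) is false.
    At c: <>r requires r at some successor in {a, c}.
      r holds at a, so <>r is true at c.
    At c: <>[](~p & r) requires [](~p & r) at some successor in {a, c}.
      At a: [](~p & r) is false.
      At c: [](~p & r) is false.
    So <>[](~p & r) is false at c.
Satisfying worlds: {b}

b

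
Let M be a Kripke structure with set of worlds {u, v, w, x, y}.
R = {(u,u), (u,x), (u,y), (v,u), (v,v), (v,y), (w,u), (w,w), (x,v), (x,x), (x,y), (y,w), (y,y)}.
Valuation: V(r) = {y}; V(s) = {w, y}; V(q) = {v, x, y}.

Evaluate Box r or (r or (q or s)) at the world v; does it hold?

Yes

Recall that Box ψ holds at a world iff ψ holds at every accessible world, and Dia ψ holds iff ψ holds at some accessible world.
At v: Box r is false, r or (q or s) is true, so Box r or (r or (q or s)) is true.
  At v: Box r requires r at every successor {u, v, y}.
    r fails at u, so Box r is false at v.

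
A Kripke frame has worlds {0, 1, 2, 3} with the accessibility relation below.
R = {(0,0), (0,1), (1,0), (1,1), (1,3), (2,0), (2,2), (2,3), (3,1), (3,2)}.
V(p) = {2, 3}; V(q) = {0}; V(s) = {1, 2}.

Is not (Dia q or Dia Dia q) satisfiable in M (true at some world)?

Let φ = not (Dia q or Dia Dia q). Evaluate φ at each world:
  0 (successors {0, 1}): φ is false.
  1 (successors {0, 1, 3}): φ is false.
  2 (successors {0, 2, 3}): φ is false.
  3 (successors {1, 2}): φ is false.
For instance, at 3:
  At 3: Dia q or Dia Dia q is true, so not (Dia q or Dia Dia q) is false.
    At 3: Dia q is false, Dia Dia q is true, so Dia q or Dia Dia q is true.
      At 3: Dia q requires q at some successor in {1, 2}.
        At 1: q is false.
        At 2: q is false.
      So Dia q is false at 3.
      At 3: Dia Dia q requires Dia q at some successor in {1, 2}.
        Dia q holds at 1, so Dia Dia q is true at 3.

No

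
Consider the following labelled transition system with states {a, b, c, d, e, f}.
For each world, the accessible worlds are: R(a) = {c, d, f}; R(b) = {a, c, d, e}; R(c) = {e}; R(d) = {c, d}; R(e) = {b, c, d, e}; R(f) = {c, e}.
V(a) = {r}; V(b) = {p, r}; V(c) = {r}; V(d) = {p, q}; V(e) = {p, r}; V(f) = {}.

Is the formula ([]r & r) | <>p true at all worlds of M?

Let φ = ([]r & r) | <>p. Evaluate φ at each world:
  a (successors {c, d, f}): φ is true.
  b (successors {a, c, d, e}): φ is true.
  c (successors {e}): φ is true.
  d (successors {c, d}): φ is true.
  e (successors {b, c, d, e}): φ is true.
  f (successors {c, e}): φ is true.
For instance, at b:
  At b: []r & r is false, <>p is true, so ([]r & r) | <>p is true.
    At b: []r is false, r is true, so []r & r is false.
      At b: []r requires r at every successor {a, c, d, e}.
        r fails at d, so []r is false at b.
    At b: <>p requires p at some successor in {a, c, d, e}.
      p holds at d, so <>p is true at b.

Yes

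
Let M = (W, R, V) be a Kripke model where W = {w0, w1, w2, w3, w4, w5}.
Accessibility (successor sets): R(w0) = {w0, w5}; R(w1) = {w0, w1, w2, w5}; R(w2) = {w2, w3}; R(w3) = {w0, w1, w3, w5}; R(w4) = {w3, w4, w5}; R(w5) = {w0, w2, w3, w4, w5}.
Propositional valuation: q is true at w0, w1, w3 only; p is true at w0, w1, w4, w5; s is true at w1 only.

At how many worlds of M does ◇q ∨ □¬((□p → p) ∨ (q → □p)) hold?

6

Let φ = ◇q ∨ □¬((□p → p) ∨ (q → □p)). Evaluate φ at each world:
  w0 (successors {w0, w5}): φ is true.
  w1 (successors {w0, w1, w2, w5}): φ is true.
  w2 (successors {w2, w3}): φ is true.
  w3 (successors {w0, w1, w3, w5}): φ is true.
  w4 (successors {w3, w4, w5}): φ is true.
  w5 (successors {w0, w2, w3, w4, w5}): φ is true.
For instance, at w1:
  At w1: ◇q is true, □¬((□p → p) ∨ (q → □p)) is false, so ◇q ∨ □¬((□p → p) ∨ (q → □p)) is true.
    At w1: ◇q requires q at some successor in {w0, w1, w2, w5}.
      q holds at w0, so ◇q is true at w1.
    At w1: □¬((□p → p) ∨ (q → □p)) requires ¬((□p → p) ∨ (q → □p)) at every successor {w0, w1, w2, w5}.
      ¬((□p → p) ∨ (q → □p)) fails at w0, so □¬((□p → p) ∨ (q → □p)) is false at w1.
Satisfying worlds: {w0, w1, w2, w3, w4, w5}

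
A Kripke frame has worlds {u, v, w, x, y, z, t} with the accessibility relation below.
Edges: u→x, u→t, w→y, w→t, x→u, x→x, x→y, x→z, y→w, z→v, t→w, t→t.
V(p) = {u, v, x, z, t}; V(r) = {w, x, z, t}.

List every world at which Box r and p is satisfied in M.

u, v, t

Let φ = Box r and p. Evaluate φ at each world:
  u (successors {x, t}): φ is true.
  v (successors ∅): φ is true.
  w (successors {y, t}): φ is false.
  x (successors {u, x, y, z}): φ is false.
  y (successors {w}): φ is false.
  z (successors {v}): φ is false.
  t (successors {w, t}): φ is true.
For instance, at y:
  At y: Box r is true, p is false, so Box r and p is false.
    At y: Box r requires r at every successor {w}.
      At w: r is true.
    So Box r is true at y.
Satisfying worlds: {u, v, t}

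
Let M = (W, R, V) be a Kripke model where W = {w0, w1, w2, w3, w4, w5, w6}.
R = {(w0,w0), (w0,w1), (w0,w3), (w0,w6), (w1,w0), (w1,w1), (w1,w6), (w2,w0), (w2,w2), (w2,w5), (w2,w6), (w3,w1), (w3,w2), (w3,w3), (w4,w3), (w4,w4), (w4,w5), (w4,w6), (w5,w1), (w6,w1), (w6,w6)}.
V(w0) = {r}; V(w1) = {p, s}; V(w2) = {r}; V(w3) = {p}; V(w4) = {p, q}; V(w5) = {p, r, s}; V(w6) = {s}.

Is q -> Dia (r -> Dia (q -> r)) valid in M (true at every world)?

Let φ = q -> Dia (r -> Dia (q -> r)). Evaluate φ at each world:
  w0 (successors {w0, w1, w3, w6}): φ is true.
  w1 (successors {w0, w1, w6}): φ is true.
  w2 (successors {w0, w2, w5, w6}): φ is true.
  w3 (successors {w1, w2, w3}): φ is true.
  w4 (successors {w3, w4, w5, w6}): φ is true.
  w5 (successors {w1}): φ is true.
  w6 (successors {w1, w6}): φ is true.
For instance, at w1:
  At w1: q is false, Dia (r -> Dia (q -> r)) is true, so q -> Dia (r -> Dia (q -> r)) is true.
    At w1: Dia (r -> Dia (q -> r)) requires r -> Dia (q -> r) at some successor in {w0, w1, w6}.
      r -> Dia (q -> r) holds at w0, so Dia (r -> Dia (q -> r)) is true at w1.

Yes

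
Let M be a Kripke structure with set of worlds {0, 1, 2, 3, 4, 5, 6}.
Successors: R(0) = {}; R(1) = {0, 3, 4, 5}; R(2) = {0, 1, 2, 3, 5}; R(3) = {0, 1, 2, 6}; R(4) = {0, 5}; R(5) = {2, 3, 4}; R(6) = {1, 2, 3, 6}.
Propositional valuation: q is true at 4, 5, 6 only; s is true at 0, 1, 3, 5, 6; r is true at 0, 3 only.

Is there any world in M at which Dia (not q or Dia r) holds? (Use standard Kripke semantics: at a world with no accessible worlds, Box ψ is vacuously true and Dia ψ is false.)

Yes

Recall that Dia ψ holds at a world iff ψ holds at some accessible world.
Let φ = Dia (not q or Dia r). Evaluate φ at each world:
  0 (successors ∅): φ is false.
  1 (successors {0, 3, 4, 5}): φ is true.
  2 (successors {0, 1, 2, 3, 5}): φ is true.
  3 (successors {0, 1, 2, 6}): φ is true.
  4 (successors {0, 5}): φ is true.
  5 (successors {2, 3, 4}): φ is true.
  6 (successors {1, 2, 3, 6}): φ is true.
Detail at 1 (witness):
  At 1: Dia (not q or Dia r) requires not q or Dia r at some successor in {0, 3, 4, 5}.
    not q or Dia r holds at 0, so Dia (not q or Dia r) is true at 1.
      At 0: not q is true, Dia r is false, so not q or Dia r is true.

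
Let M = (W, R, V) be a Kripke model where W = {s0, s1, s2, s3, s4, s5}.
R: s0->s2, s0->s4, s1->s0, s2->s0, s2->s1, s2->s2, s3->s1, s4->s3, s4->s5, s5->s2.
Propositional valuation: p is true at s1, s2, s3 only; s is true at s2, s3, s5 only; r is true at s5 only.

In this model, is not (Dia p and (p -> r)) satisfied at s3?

Yes

At s3: Dia p and (p -> r) is false, so not (Dia p and (p -> r)) is true.
  At s3: Dia p is true, p -> r is false, so Dia p and (p -> r) is false.
    At s3: Dia p requires p at some successor in {s1}.
      p holds at s1, so Dia p is true at s3.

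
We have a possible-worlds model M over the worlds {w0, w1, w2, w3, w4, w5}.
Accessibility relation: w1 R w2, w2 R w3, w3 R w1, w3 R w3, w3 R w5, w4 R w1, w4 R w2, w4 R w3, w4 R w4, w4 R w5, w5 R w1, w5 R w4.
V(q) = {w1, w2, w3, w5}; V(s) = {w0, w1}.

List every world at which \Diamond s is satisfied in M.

Let φ = \Diamond s. Evaluate φ at each world:
  w0 (successors ∅): φ is false.
  w1 (successors {w2}): φ is false.
  w2 (successors {w3}): φ is false.
  w3 (successors {w1, w3, w5}): φ is true.
  w4 (successors {w1, w2, w3, w4, w5}): φ is true.
  w5 (successors {w1, w4}): φ is true.
For instance, at w5:
  At w5: \Diamond s requires s at some successor in {w1, w4}.
    s holds at w1, so \Diamond s is true at w5.
Satisfying worlds: {w3, w4, w5}

w3, w4, w5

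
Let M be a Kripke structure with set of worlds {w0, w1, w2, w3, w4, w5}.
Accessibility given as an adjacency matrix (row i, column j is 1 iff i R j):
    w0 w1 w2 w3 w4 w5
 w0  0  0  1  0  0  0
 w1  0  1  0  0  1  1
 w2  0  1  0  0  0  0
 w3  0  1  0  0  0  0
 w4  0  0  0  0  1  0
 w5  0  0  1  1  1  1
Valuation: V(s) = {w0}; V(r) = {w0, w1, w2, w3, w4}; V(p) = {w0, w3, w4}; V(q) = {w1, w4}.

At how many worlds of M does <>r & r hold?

Let φ = <>r & r. Evaluate φ at each world:
  w0 (successors {w2}): φ is true.
  w1 (successors {w1, w4, w5}): φ is true.
  w2 (successors {w1}): φ is true.
  w3 (successors {w1}): φ is true.
  w4 (successors {w4}): φ is true.
  w5 (successors {w2, w3, w4, w5}): φ is false.
For instance, at w0:
  At w0: <>r is true, r is true, so <>r & r is true.
    At w0: <>r requires r at some successor in {w2}.
      r holds at w2, so <>r is true at w0.
Satisfying worlds: {w0, w1, w2, w3, w4}

5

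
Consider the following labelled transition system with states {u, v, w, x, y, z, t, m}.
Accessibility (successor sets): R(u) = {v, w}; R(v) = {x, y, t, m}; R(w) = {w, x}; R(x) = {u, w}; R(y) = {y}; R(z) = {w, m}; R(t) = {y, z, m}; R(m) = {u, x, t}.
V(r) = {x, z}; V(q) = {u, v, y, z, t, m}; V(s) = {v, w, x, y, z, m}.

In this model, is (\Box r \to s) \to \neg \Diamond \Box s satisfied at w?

No

At w: \Box r \to s is true, \neg \Diamond \Box s is false, so (\Box r \to s) \to \neg \Diamond \Box s is false.
  At w: \Box r is false, s is true, so \Box r \to s is true.
    At w: \Box r requires r at every successor {w, x}.
      r fails at w, so \Box r is false at w.
  At w: \Diamond \Box s is true, so \neg \Diamond \Box s is false.
    At w: \Diamond \Box s requires \Box s at some successor in {w, x}.
      \Box s holds at w, so \Diamond \Box s is true at w.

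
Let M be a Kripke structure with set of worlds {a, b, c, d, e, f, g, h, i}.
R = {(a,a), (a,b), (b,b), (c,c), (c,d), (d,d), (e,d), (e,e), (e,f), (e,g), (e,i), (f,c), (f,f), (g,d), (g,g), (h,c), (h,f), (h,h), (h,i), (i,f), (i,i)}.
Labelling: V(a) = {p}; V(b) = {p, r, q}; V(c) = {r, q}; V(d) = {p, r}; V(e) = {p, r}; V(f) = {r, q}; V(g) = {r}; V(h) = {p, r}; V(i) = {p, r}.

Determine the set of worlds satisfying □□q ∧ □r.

Let φ = □□q ∧ □r. Evaluate φ at each world:
  a (successors {a, b}): φ is false.
  b (successors {b}): φ is true.
  c (successors {c, d}): φ is false.
  d (successors {d}): φ is false.
  e (successors {d, e, f, g, i}): φ is false.
  f (successors {c, f}): φ is false.
  g (successors {d, g}): φ is false.
  h (successors {c, f, h, i}): φ is false.
  i (successors {f, i}): φ is false.
For instance, at e:
  At e: □□q is false, □r is true, so □□q ∧ □r is false.
    At e: □□q requires □q at every successor {d, e, f, g, i}.
      □q fails at d, so □□q is false at e.
    At e: □r requires r at every successor {d, e, f, g, i}.
      At d: r is true.
      At e: r is true.
      At f: r is true.
      At g: r is true.
      At i: r is true.
    So □r is true at e.
Satisfying worlds: {b}

b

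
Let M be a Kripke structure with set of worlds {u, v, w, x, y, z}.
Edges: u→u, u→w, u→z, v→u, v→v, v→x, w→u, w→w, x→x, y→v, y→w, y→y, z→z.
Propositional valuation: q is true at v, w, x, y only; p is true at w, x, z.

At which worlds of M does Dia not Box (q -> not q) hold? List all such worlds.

u, v, w, x, y

Recall that Box ψ holds at a world iff ψ holds at every accessible world, and Dia ψ holds iff ψ holds at some accessible world.
Let φ = Dia not Box (q -> not q). Evaluate φ at each world:
  u (successors {u, w, z}): φ is true.
  v (successors {u, v, x}): φ is true.
  w (successors {u, w}): φ is true.
  x (successors {x}): φ is true.
  y (successors {v, w, y}): φ is true.
  z (successors {z}): φ is false.
For instance, at z:
  At z: Dia not Box (q -> not q) requires not Box (q -> not q) at some successor in {z}.
    At z: not Box (q -> not q) is false.
  So Dia not Box (q -> not q) is false at z.
Satisfying worlds: {u, v, w, x, y}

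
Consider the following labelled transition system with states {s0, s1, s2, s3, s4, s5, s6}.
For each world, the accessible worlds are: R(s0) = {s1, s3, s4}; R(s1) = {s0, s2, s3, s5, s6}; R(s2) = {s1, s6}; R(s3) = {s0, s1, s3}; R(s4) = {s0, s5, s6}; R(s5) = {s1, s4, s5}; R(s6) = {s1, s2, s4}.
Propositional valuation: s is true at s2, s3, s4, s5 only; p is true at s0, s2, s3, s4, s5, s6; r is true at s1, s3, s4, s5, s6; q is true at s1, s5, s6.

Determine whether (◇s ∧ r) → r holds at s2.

Yes

Recall that ◇ψ holds at a world iff ψ holds at some accessible world.
At s2: ◇s ∧ r is false, r is false, so (◇s ∧ r) → r is true.
  At s2: ◇s is false, r is false, so ◇s ∧ r is false.
    At s2: ◇s requires s at some successor in {s1, s6}.
      At s1: s is false.
      At s6: s is false.
    So ◇s is false at s2.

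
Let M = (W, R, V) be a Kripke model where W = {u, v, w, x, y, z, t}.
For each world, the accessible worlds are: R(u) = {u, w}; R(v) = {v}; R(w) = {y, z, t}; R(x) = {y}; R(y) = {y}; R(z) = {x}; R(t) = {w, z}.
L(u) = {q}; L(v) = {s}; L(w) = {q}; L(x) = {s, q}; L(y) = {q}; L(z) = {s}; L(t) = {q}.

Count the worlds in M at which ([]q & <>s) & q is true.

Let φ = ([]q & <>s) & q. Evaluate φ at each world:
  u (successors {u, w}): φ is false.
  v (successors {v}): φ is false.
  w (successors {y, z, t}): φ is false.
  x (successors {y}): φ is false.
  y (successors {y}): φ is false.
  z (successors {x}): φ is false.
  t (successors {w, z}): φ is false.
For instance, at x:
  At x: []q & <>s is false, q is true, so ([]q & <>s) & q is false.
    At x: []q is true, <>s is false, so []q & <>s is false.
      At x: []q requires q at every successor {y}.
        At y: q is true.
      So []q is true at x.
      At x: <>s requires s at some successor in {y}.
        At y: s is false.
      So <>s is false at x.
Satisfying worlds: none.

0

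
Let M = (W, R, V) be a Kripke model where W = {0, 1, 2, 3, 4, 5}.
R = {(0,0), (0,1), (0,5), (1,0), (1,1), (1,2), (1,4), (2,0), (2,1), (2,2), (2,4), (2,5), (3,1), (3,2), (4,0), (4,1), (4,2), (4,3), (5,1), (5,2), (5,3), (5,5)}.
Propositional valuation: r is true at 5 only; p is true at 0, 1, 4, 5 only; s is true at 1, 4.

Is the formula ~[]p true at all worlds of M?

Let φ = ~[]p. Evaluate φ at each world:
  0 (successors {0, 1, 5}): φ is false.
  1 (successors {0, 1, 2, 4}): φ is true.
  2 (successors {0, 1, 2, 4, 5}): φ is true.
  3 (successors {1, 2}): φ is true.
  4 (successors {0, 1, 2, 3}): φ is true.
  5 (successors {1, 2, 3, 5}): φ is true.
Detail at 0 (counterexample):
  At 0: []p is true, so ~[]p is false.
    At 0: []p requires p at every successor {0, 1, 5}.
      At 0: p is true.
      At 1: p is true.
      At 5: p is true.
    So []p is true at 0.

No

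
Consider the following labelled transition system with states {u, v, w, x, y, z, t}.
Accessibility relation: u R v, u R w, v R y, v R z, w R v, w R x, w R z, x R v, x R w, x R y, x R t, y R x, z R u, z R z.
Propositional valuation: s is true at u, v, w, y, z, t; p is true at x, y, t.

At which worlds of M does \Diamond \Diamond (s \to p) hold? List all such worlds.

u, v, w, x, y

Let φ = \Diamond \Diamond (s \to p). Evaluate φ at each world:
  u (successors {v, w}): φ is true.
  v (successors {y, z}): φ is true.
  w (successors {v, x, z}): φ is true.
  x (successors {v, w, y, t}): φ is true.
  y (successors {x}): φ is true.
  z (successors {u, z}): φ is false.
  t (successors ∅): φ is false.
For instance, at y:
  At y: \Diamond \Diamond (s \to p) requires \Diamond (s \to p) at some successor in {x}.
    \Diamond (s \to p) holds at x, so \Diamond \Diamond (s \to p) is true at y.
      At x: \Diamond (s \to p) requires s \to p at some successor in {v, w, y, t}.
        s \to p holds at y, so \Diamond (s \to p) is true at x.
Satisfying worlds: {u, v, w, x, y}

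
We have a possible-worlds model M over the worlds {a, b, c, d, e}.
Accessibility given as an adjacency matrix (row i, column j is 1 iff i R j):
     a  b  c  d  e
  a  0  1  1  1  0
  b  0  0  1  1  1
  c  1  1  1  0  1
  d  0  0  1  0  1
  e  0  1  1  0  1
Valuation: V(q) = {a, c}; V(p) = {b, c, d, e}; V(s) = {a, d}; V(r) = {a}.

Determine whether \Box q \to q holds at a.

Yes

Recall that \Box ψ holds at a world iff ψ holds at every accessible world, and \Diamond ψ holds iff ψ holds at some accessible world.
At a: \Box q is false, q is true, so \Box q \to q is true.
  At a: \Box q requires q at every successor {b, c, d}.
    q fails at b, so \Box q is false at a.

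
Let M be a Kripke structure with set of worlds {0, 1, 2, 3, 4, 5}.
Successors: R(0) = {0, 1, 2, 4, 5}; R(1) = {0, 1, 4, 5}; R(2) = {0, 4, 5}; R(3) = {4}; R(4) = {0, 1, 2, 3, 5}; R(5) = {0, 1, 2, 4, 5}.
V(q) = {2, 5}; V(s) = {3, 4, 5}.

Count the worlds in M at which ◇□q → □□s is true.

Let φ = ◇□q → □□s. Evaluate φ at each world:
  0 (successors {0, 1, 2, 4, 5}): φ is true.
  1 (successors {0, 1, 4, 5}): φ is true.
  2 (successors {0, 4, 5}): φ is true.
  3 (successors {4}): φ is true.
  4 (successors {0, 1, 2, 3, 5}): φ is true.
  5 (successors {0, 1, 2, 4, 5}): φ is true.
For instance, at 0:
  At 0: ◇□q is false, □□s is false, so ◇□q → □□s is true.
    At 0: ◇□q requires □q at some successor in {0, 1, 2, 4, 5}.
      At 0: □q is false.
      At 1: □q is false.
      At 2: □q is false.
      At 4: □q is false.
      At 5: □q is false.
    So ◇□q is false at 0.
    At 0: □□s requires □s at every successor {0, 1, 2, 4, 5}.
      □s fails at 0, so □□s is false at 0.
Satisfying worlds: {0, 1, 2, 3, 4, 5}

6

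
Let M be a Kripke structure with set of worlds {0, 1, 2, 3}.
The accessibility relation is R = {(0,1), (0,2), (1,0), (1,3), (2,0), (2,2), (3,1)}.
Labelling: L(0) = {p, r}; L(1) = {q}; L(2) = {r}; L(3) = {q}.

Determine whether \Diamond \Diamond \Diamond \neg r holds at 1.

Yes

Recall that \Diamond ψ holds at a world iff ψ holds at some accessible world.
At 1: \Diamond \Diamond \Diamond \neg r requires \Diamond \Diamond \neg r at some successor in {0, 3}.
  \Diamond \Diamond \neg r holds at 0, so \Diamond \Diamond \Diamond \neg r is true at 1.
    At 0: \Diamond \Diamond \neg r requires \Diamond \neg r at some successor in {1, 2}.
      \Diamond \neg r holds at 1, so \Diamond \Diamond \neg r is true at 0.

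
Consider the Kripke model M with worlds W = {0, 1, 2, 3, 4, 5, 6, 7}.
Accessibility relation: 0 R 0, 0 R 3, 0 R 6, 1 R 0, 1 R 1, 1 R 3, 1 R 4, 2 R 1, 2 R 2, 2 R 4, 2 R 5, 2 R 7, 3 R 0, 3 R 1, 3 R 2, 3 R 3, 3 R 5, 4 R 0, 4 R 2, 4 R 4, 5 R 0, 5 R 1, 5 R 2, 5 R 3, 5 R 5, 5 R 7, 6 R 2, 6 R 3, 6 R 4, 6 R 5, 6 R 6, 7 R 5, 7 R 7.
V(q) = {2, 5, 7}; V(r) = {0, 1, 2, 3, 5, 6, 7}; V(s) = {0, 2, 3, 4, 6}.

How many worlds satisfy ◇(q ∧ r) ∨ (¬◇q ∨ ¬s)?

8

Recall that ◇ψ holds at a world iff ψ holds at some accessible world.
Let φ = ◇(q ∧ r) ∨ (¬◇q ∨ ¬s). Evaluate φ at each world:
  0 (successors {0, 3, 6}): φ is true.
  1 (successors {0, 1, 3, 4}): φ is true.
  2 (successors {1, 2, 4, 5, 7}): φ is true.
  3 (successors {0, 1, 2, 3, 5}): φ is true.
  4 (successors {0, 2, 4}): φ is true.
  5 (successors {0, 1, 2, 3, 5, 7}): φ is true.
  6 (successors {2, 3, 4, 5, 6}): φ is true.
  7 (successors {5, 7}): φ is true.
For instance, at 5:
  At 5: ◇(q ∧ r) is true, ¬◇q ∨ ¬s is true, so ◇(q ∧ r) ∨ (¬◇q ∨ ¬s) is true.
    At 5: ◇(q ∧ r) requires q ∧ r at some successor in {0, 1, 2, 3, 5, 7}.
      q ∧ r holds at 2, so ◇(q ∧ r) is true at 5.
    At 5: ¬◇q is false, ¬s is true, so ¬◇q ∨ ¬s is true.
      At 5: ◇q is true, so ¬◇q is false.
Satisfying worlds: {0, 1, 2, 3, 4, 5, 6, 7}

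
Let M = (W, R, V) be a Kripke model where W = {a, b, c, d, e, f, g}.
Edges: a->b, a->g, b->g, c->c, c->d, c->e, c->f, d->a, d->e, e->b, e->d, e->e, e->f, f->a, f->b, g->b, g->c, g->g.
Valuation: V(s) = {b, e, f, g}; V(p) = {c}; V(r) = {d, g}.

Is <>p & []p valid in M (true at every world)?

No

Recall that []ψ holds at a world iff ψ holds at every accessible world, and <>ψ holds iff ψ holds at some accessible world.
Let φ = <>p & []p. Evaluate φ at each world:
  a (successors {b, g}): φ is false.
  b (successors {g}): φ is false.
  c (successors {c, d, e, f}): φ is false.
  d (successors {a, e}): φ is false.
  e (successors {b, d, e, f}): φ is false.
  f (successors {a, b}): φ is false.
  g (successors {b, c, g}): φ is false.
Detail at a (counterexample):
  At a: <>p is false, []p is false, so <>p & []p is false.
    At a: <>p requires p at some successor in {b, g}.
      At b: p is false.
      At g: p is false.
    So <>p is false at a.
    At a: []p requires p at every successor {b, g}.
      p fails at b, so []p is false at a.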